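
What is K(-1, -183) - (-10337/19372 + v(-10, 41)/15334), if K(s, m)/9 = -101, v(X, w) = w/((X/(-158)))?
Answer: -16455653479/18112820 ≈ -908.51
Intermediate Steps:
v(X, w) = -158*w/X (v(X, w) = w/((X*(-1/158))) = w/((-X/158)) = w*(-158/X) = -158*w/X)
K(s, m) = -909 (K(s, m) = 9*(-101) = -909)
K(-1, -183) - (-10337/19372 + v(-10, 41)/15334) = -909 - (-10337/19372 - 158*41/(-10)/15334) = -909 - (-10337*1/19372 - 158*41*(-⅒)*(1/15334)) = -909 - (-10337/19372 + (3239/5)*(1/15334)) = -909 - (-10337/19372 + 79/1870) = -909 - 1*(-8899901/18112820) = -909 + 8899901/18112820 = -16455653479/18112820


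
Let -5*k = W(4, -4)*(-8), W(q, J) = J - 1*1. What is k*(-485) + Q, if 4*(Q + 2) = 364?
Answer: 3969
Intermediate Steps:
W(q, J) = -1 + J (W(q, J) = J - 1 = -1 + J)
k = -8 (k = -(-1 - 4)*(-8)/5 = -(-1)*(-8) = -1/5*40 = -8)
Q = 89 (Q = -2 + (1/4)*364 = -2 + 91 = 89)
k*(-485) + Q = -8*(-485) + 89 = 3880 + 89 = 3969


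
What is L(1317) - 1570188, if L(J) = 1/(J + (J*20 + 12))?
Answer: -43445531771/27669 ≈ -1.5702e+6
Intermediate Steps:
L(J) = 1/(12 + 21*J) (L(J) = 1/(J + (20*J + 12)) = 1/(J + (12 + 20*J)) = 1/(12 + 21*J))
L(1317) - 1570188 = 1/(3*(4 + 7*1317)) - 1570188 = 1/(3*(4 + 9219)) - 1570188 = (⅓)/9223 - 1570188 = (⅓)*(1/9223) - 1570188 = 1/27669 - 1570188 = -43445531771/27669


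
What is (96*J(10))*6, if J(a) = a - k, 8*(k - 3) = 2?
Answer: 3888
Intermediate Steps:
k = 13/4 (k = 3 + (1/8)*2 = 3 + 1/4 = 13/4 ≈ 3.2500)
J(a) = -13/4 + a (J(a) = a - 1*13/4 = a - 13/4 = -13/4 + a)
(96*J(10))*6 = (96*(-13/4 + 10))*6 = (96*(27/4))*6 = 648*6 = 3888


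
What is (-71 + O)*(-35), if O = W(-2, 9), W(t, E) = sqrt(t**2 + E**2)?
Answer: 2485 - 35*sqrt(85) ≈ 2162.3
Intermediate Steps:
W(t, E) = sqrt(E**2 + t**2)
O = sqrt(85) (O = sqrt(9**2 + (-2)**2) = sqrt(81 + 4) = sqrt(85) ≈ 9.2195)
(-71 + O)*(-35) = (-71 + sqrt(85))*(-35) = 2485 - 35*sqrt(85)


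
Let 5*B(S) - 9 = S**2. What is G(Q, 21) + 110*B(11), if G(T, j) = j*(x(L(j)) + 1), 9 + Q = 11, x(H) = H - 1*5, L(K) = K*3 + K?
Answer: 4540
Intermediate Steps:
L(K) = 4*K (L(K) = 3*K + K = 4*K)
x(H) = -5 + H (x(H) = H - 5 = -5 + H)
Q = 2 (Q = -9 + 11 = 2)
B(S) = 9/5 + S**2/5
G(T, j) = j*(-4 + 4*j) (G(T, j) = j*((-5 + 4*j) + 1) = j*(-4 + 4*j))
G(Q, 21) + 110*B(11) = 4*21*(-1 + 21) + 110*(9/5 + (1/5)*11**2) = 4*21*20 + 110*(9/5 + (1/5)*121) = 1680 + 110*(9/5 + 121/5) = 1680 + 110*26 = 1680 + 2860 = 4540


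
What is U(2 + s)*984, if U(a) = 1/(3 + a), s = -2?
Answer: 328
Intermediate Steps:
U(2 + s)*984 = 984/(3 + (2 - 2)) = 984/(3 + 0) = 984/3 = (⅓)*984 = 328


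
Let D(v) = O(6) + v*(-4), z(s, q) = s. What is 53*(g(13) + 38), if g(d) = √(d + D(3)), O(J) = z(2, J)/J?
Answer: 2014 + 106*√3/3 ≈ 2075.2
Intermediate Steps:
O(J) = 2/J
D(v) = ⅓ - 4*v (D(v) = 2/6 + v*(-4) = 2*(⅙) - 4*v = ⅓ - 4*v)
g(d) = √(-35/3 + d) (g(d) = √(d + (⅓ - 4*3)) = √(d + (⅓ - 12)) = √(d - 35/3) = √(-35/3 + d))
53*(g(13) + 38) = 53*(√(-105 + 9*13)/3 + 38) = 53*(√(-105 + 117)/3 + 38) = 53*(√12/3 + 38) = 53*((2*√3)/3 + 38) = 53*(2*√3/3 + 38) = 53*(38 + 2*√3/3) = 2014 + 106*√3/3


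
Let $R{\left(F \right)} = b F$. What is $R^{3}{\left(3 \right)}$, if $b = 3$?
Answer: $729$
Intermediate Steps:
$R{\left(F \right)} = 3 F$
$R^{3}{\left(3 \right)} = \left(3 \cdot 3\right)^{3} = 9^{3} = 729$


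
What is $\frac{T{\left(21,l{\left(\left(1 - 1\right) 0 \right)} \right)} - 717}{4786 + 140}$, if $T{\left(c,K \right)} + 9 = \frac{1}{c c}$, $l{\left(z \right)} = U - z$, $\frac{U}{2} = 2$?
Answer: $- \frac{320165}{2172366} \approx -0.14738$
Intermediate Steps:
$U = 4$ ($U = 2 \cdot 2 = 4$)
$l{\left(z \right)} = 4 - z$
$T{\left(c,K \right)} = -9 + \frac{1}{c^{2}}$ ($T{\left(c,K \right)} = -9 + \frac{1}{c c} = -9 + \frac{1}{c^{2}}$)
$\frac{T{\left(21,l{\left(\left(1 - 1\right) 0 \right)} \right)} - 717}{4786 + 140} = \frac{\left(-9 + \frac{1}{441}\right) - 717}{4786 + 140} = \frac{\left(-9 + \frac{1}{441}\right) - 717}{4926} = \left(- \frac{3968}{441} - 717\right) \frac{1}{4926} = \left(- \frac{320165}{441}\right) \frac{1}{4926} = - \frac{320165}{2172366}$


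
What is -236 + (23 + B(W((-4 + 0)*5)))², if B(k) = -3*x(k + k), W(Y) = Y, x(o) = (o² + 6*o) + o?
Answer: 15499733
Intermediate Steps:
x(o) = o² + 7*o
B(k) = -6*k*(7 + 2*k) (B(k) = -3*(k + k)*(7 + (k + k)) = -3*2*k*(7 + 2*k) = -6*k*(7 + 2*k))
-236 + (23 + B(W((-4 + 0)*5)))² = -236 + (23 - 6*(-4 + 0)*5*(7 + 2*((-4 + 0)*5)))² = -236 + (23 - 6*(-4*5)*(7 + 2*(-4*5)))² = -236 + (23 - 6*(-20)*(7 + 2*(-20)))² = -236 + (23 - 6*(-20)*(7 - 40))² = -236 + (23 - 6*(-20)*(-33))² = -236 + (23 - 3960)² = -236 + (-3937)² = -236 + 15499969 = 15499733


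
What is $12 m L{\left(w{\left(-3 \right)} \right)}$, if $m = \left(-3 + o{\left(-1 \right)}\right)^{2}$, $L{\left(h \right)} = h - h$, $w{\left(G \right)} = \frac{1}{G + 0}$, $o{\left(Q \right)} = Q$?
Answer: $0$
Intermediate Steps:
$w{\left(G \right)} = \frac{1}{G}$
$L{\left(h \right)} = 0$
$m = 16$ ($m = \left(-3 - 1\right)^{2} = \left(-4\right)^{2} = 16$)
$12 m L{\left(w{\left(-3 \right)} \right)} = 12 \cdot 16 \cdot 0 = 192 \cdot 0 = 0$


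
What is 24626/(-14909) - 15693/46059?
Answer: -456071957/228897877 ≈ -1.9925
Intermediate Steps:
24626/(-14909) - 15693/46059 = 24626*(-1/14909) - 15693*1/46059 = -24626/14909 - 5231/15353 = -456071957/228897877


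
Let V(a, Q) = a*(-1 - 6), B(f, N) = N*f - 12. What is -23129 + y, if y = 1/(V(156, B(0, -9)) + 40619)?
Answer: -914219982/39527 ≈ -23129.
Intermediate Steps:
B(f, N) = -12 + N*f
V(a, Q) = -7*a (V(a, Q) = a*(-7) = -7*a)
y = 1/39527 (y = 1/(-7*156 + 40619) = 1/(-1092 + 40619) = 1/39527 ≈ 2.5299e-5)
-23129 + y = -23129 + 1/39527 = -914219982/39527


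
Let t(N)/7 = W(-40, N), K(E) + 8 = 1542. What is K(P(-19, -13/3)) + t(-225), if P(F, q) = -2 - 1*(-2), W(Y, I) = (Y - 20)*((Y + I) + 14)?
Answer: 106954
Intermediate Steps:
W(Y, I) = (-20 + Y)*(14 + I + Y) (W(Y, I) = (-20 + Y)*((I + Y) + 14) = (-20 + Y)*(14 + I + Y))
P(F, q) = 0 (P(F, q) = -2 + 2 = 0)
K(E) = 1534 (K(E) = -8 + 1542 = 1534)
t(N) = 10920 - 420*N (t(N) = 7*(-280 + (-40)**2 - 20*N - 6*(-40) + N*(-40)) = 7*(-280 + 1600 - 20*N + 240 - 40*N) = 7*(1560 - 60*N) = 10920 - 420*N)
K(P(-19, -13/3)) + t(-225) = 1534 + (10920 - 420*(-225)) = 1534 + (10920 + 94500) = 1534 + 105420 = 106954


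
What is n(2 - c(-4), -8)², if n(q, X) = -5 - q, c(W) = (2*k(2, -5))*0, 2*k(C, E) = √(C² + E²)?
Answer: 49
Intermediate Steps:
k(C, E) = √(C² + E²)/2
c(W) = 0 (c(W) = (2*(√(2² + (-5)²)/2))*0 = (2*(√(4 + 25)/2))*0 = (2*(√29/2))*0 = √29*0 = 0)
n(2 - c(-4), -8)² = (-5 - (2 - 1*0))² = (-5 - (2 + 0))² = (-5 - 1*2)² = (-5 - 2)² = (-7)² = 49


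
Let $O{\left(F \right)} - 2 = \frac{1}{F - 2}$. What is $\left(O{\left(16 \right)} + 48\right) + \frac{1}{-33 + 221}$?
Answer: $\frac{65901}{1316} \approx 50.077$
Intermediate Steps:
$O{\left(F \right)} = 2 + \frac{1}{-2 + F}$ ($O{\left(F \right)} = 2 + \frac{1}{F - 2} = 2 + \frac{1}{-2 + F}$)
$\left(O{\left(16 \right)} + 48\right) + \frac{1}{-33 + 221} = \left(\frac{-3 + 2 \cdot 16}{-2 + 16} + 48\right) + \frac{1}{-33 + 221} = \left(\frac{-3 + 32}{14} + 48\right) + \frac{1}{188} = \left(\frac{1}{14} \cdot 29 + 48\right) + \frac{1}{188} = \left(\frac{29}{14} + 48\right) + \frac{1}{188} = \frac{701}{14} + \frac{1}{188} = \frac{65901}{1316}$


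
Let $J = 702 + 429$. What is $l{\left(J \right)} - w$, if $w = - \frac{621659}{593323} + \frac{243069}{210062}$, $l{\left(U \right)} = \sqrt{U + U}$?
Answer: $- \frac{13631495429}{124634616026} + \sqrt{2262} \approx 47.451$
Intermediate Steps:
$J = 1131$
$l{\left(U \right)} = \sqrt{2} \sqrt{U}$ ($l{\left(U \right)} = \sqrt{2 U} = \sqrt{2} \sqrt{U}$)
$w = \frac{13631495429}{124634616026}$ ($w = \left(-621659\right) \frac{1}{593323} + 243069 \cdot \frac{1}{210062} = - \frac{621659}{593323} + \frac{243069}{210062} = \frac{13631495429}{124634616026} \approx 0.10937$)
$l{\left(J \right)} - w = \sqrt{2} \sqrt{1131} - \frac{13631495429}{124634616026} = \sqrt{2262} - \frac{13631495429}{124634616026} = - \frac{13631495429}{124634616026} + \sqrt{2262}$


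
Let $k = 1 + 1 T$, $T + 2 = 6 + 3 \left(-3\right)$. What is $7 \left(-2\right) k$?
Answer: $56$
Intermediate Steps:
$T = -5$ ($T = -2 + \left(6 + 3 \left(-3\right)\right) = -2 + \left(6 - 9\right) = -2 - 3 = -5$)
$k = -4$ ($k = 1 + 1 \left(-5\right) = 1 - 5 = -4$)
$7 \left(-2\right) k = 7 \left(-2\right) \left(-4\right) = \left(-14\right) \left(-4\right) = 56$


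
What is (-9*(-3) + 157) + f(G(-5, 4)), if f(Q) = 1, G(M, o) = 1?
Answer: 185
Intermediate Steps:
(-9*(-3) + 157) + f(G(-5, 4)) = (-9*(-3) + 157) + 1 = (27 + 157) + 1 = 184 + 1 = 185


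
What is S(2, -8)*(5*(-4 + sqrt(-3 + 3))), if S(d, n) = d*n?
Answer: 320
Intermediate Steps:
S(2, -8)*(5*(-4 + sqrt(-3 + 3))) = (2*(-8))*(5*(-4 + sqrt(-3 + 3))) = -80*(-4 + sqrt(0)) = -80*(-4 + 0) = -80*(-4) = -16*(-20) = 320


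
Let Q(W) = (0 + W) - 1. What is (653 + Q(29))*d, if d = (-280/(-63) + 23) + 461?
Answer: 997892/3 ≈ 3.3263e+5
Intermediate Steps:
d = 4396/9 (d = (-280*(-1/63) + 23) + 461 = (40/9 + 23) + 461 = 247/9 + 461 = 4396/9 ≈ 488.44)
Q(W) = -1 + W (Q(W) = W - 1 = -1 + W)
(653 + Q(29))*d = (653 + (-1 + 29))*(4396/9) = (653 + 28)*(4396/9) = 681*(4396/9) = 997892/3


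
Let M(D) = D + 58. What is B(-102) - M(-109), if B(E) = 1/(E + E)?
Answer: 10403/204 ≈ 50.995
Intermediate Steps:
M(D) = 58 + D
B(E) = 1/(2*E)
B(-102) - M(-109) = (½)/(-102) - (58 - 109) = (½)*(-1/102) - 1*(-51) = -1/204 + 51 = 10403/204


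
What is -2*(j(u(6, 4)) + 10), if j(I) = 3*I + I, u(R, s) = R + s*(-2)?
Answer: -4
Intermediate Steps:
u(R, s) = R - 2*s
j(I) = 4*I
-2*(j(u(6, 4)) + 10) = -2*(4*(6 - 2*4) + 10) = -2*(4*(6 - 8) + 10) = -2*(4*(-2) + 10) = -2*(-8 + 10) = -2*2 = -4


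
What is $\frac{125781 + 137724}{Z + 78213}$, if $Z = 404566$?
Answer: $\frac{23955}{43889} \approx 0.54581$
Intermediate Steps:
$\frac{125781 + 137724}{Z + 78213} = \frac{125781 + 137724}{404566 + 78213} = \frac{263505}{482779} = 263505 \cdot \frac{1}{482779} = \frac{23955}{43889}$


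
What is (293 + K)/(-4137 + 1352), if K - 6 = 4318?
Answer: -4617/2785 ≈ -1.6578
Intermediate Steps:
K = 4324 (K = 6 + 4318 = 4324)
(293 + K)/(-4137 + 1352) = (293 + 4324)/(-4137 + 1352) = 4617/(-2785) = 4617*(-1/2785) = -4617/2785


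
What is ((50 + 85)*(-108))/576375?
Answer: -972/38425 ≈ -0.025296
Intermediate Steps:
((50 + 85)*(-108))/576375 = (135*(-108))*(1/576375) = -14580*1/576375 = -972/38425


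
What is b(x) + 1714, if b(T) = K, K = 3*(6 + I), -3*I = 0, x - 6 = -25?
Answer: 1732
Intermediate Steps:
x = -19 (x = 6 - 25 = -19)
I = 0 (I = -⅓*0 = 0)
K = 18 (K = 3*(6 + 0) = 3*6 = 18)
b(T) = 18
b(x) + 1714 = 18 + 1714 = 1732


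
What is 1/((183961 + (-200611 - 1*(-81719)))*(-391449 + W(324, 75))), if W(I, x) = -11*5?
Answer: -1/25474773776 ≈ -3.9254e-11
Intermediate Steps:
W(I, x) = -55
1/((183961 + (-200611 - 1*(-81719)))*(-391449 + W(324, 75))) = 1/((183961 + (-200611 - 1*(-81719)))*(-391449 - 55)) = 1/((183961 + (-200611 + 81719))*(-391504)) = 1/((183961 - 118892)*(-391504)) = 1/(65069*(-391504)) = 1/(-25474773776) = -1/25474773776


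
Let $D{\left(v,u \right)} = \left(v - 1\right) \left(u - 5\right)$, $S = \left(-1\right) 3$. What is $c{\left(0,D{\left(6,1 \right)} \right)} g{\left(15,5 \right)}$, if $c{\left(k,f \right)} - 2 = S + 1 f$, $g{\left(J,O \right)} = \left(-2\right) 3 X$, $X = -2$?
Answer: $-252$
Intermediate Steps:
$S = -3$
$D{\left(v,u \right)} = \left(-1 + v\right) \left(-5 + u\right)$
$g{\left(J,O \right)} = 12$ ($g{\left(J,O \right)} = \left(-2\right) 3 \left(-2\right) = \left(-6\right) \left(-2\right) = 12$)
$c{\left(k,f \right)} = -1 + f$ ($c{\left(k,f \right)} = 2 + \left(-3 + 1 f\right) = 2 + \left(-3 + f\right) = -1 + f$)
$c{\left(0,D{\left(6,1 \right)} \right)} g{\left(15,5 \right)} = \left(-1 + \left(5 - 1 - 30 + 1 \cdot 6\right)\right) 12 = \left(-1 + \left(5 - 1 - 30 + 6\right)\right) 12 = \left(-1 - 20\right) 12 = \left(-21\right) 12 = -252$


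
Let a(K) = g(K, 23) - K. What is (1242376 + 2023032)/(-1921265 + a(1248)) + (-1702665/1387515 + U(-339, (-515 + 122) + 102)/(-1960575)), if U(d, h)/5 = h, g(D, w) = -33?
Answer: -33993210449279954/11622120483699965 ≈ -2.9249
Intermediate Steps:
U(d, h) = 5*h
a(K) = -33 - K
(1242376 + 2023032)/(-1921265 + a(1248)) + (-1702665/1387515 + U(-339, (-515 + 122) + 102)/(-1960575)) = (1242376 + 2023032)/(-1921265 + (-33 - 1*1248)) + (-1702665/1387515 + (5*((-515 + 122) + 102))/(-1960575)) = 3265408/(-1921265 + (-33 - 1248)) + (-1702665*1/1387515 + (5*(-393 + 102))*(-1/1960575)) = 3265408/(-1921265 - 1281) + (-113511/92501 + (5*(-291))*(-1/1960575)) = 3265408/(-1922546) + (-113511/92501 - 1455*(-1/1960575)) = 3265408*(-1/1922546) + (-113511/92501 + 97/130705) = -1632704/961273 - 14827482658/12090343205 = -33993210449279954/11622120483699965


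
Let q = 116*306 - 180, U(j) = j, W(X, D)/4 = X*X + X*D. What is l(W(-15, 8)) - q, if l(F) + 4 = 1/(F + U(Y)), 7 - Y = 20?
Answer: -14375239/407 ≈ -35320.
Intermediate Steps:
Y = -13 (Y = 7 - 1*20 = 7 - 20 = -13)
W(X, D) = 4*X² + 4*D*X (W(X, D) = 4*(X*X + X*D) = 4*(X² + D*X) = 4*X² + 4*D*X)
q = 35316 (q = 35496 - 180 = 35316)
l(F) = -4 + 1/(-13 + F) (l(F) = -4 + 1/(F - 13) = -4 + 1/(-13 + F))
l(W(-15, 8)) - q = (53 - 16*(-15)*(8 - 15))/(-13 + 4*(-15)*(8 - 15)) - 1*35316 = (53 - 16*(-15)*(-7))/(-13 + 4*(-15)*(-7)) - 35316 = (53 - 4*420)/(-13 + 420) - 35316 = (53 - 1680)/407 - 35316 = (1/407)*(-1627) - 35316 = -1627/407 - 35316 = -14375239/407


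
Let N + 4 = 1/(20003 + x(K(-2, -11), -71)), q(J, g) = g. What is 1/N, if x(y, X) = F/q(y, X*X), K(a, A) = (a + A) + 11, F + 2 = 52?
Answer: -100835173/403335651 ≈ -0.25000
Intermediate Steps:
F = 50 (F = -2 + 52 = 50)
K(a, A) = 11 + A + a (K(a, A) = (A + a) + 11 = 11 + A + a)
x(y, X) = 50/X**2 (x(y, X) = 50/((X*X)) = 50/(X**2) = 50/X**2)
N = -403335651/100835173 (N = -4 + 1/(20003 + 50/(-71)**2) = -4 + 1/(20003 + 50*(1/5041)) = -4 + 1/(20003 + 50/5041) = -4 + 1/(100835173/5041) = -4 + 5041/100835173 = -403335651/100835173 ≈ -4.0000)
1/N = 1/(-403335651/100835173) = -100835173/403335651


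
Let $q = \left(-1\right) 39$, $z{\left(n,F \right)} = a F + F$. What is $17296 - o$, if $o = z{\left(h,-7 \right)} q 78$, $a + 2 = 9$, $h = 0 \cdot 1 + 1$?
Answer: $-153056$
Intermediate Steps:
$h = 1$ ($h = 0 + 1 = 1$)
$a = 7$ ($a = -2 + 9 = 7$)
$z{\left(n,F \right)} = 8 F$ ($z{\left(n,F \right)} = 7 F + F = 8 F$)
$q = -39$
$o = 170352$ ($o = 8 \left(-7\right) \left(-39\right) 78 = \left(-56\right) \left(-39\right) 78 = 2184 \cdot 78 = 170352$)
$17296 - o = 17296 - 170352 = -153056$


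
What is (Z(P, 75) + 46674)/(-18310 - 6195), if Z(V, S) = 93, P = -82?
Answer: -46767/24505 ≈ -1.9085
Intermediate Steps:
(Z(P, 75) + 46674)/(-18310 - 6195) = (93 + 46674)/(-18310 - 6195) = 46767/(-24505) = 46767*(-1/24505) = -46767/24505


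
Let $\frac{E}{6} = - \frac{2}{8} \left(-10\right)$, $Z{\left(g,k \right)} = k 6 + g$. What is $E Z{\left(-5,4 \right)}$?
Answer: $285$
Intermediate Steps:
$Z{\left(g,k \right)} = g + 6 k$ ($Z{\left(g,k \right)} = 6 k + g = g + 6 k$)
$E = 15$ ($E = 6 - \frac{2}{8} \left(-10\right) = 6 \left(-2\right) \frac{1}{8} \left(-10\right) = 6 \left(\left(- \frac{1}{4}\right) \left(-10\right)\right) = 6 \cdot \frac{5}{2} = 15$)
$E Z{\left(-5,4 \right)} = 15 \left(-5 + 6 \cdot 4\right) = 15 \left(-5 + 24\right) = 15 \cdot 19 = 285$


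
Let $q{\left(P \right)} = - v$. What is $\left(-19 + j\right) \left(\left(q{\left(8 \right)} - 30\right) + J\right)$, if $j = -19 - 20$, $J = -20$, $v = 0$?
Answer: $2900$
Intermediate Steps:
$q{\left(P \right)} = 0$ ($q{\left(P \right)} = \left(-1\right) 0 = 0$)
$j = -39$ ($j = -19 - 20 = -39$)
$\left(-19 + j\right) \left(\left(q{\left(8 \right)} - 30\right) + J\right) = \left(-19 - 39\right) \left(\left(0 - 30\right) - 20\right) = - 58 \left(-30 - 20\right) = \left(-58\right) \left(-50\right) = 2900$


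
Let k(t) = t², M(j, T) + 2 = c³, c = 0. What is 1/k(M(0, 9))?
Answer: ¼ ≈ 0.25000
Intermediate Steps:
M(j, T) = -2 (M(j, T) = -2 + 0³ = -2 + 0 = -2)
1/k(M(0, 9)) = 1/((-2)²) = 1/4 = ¼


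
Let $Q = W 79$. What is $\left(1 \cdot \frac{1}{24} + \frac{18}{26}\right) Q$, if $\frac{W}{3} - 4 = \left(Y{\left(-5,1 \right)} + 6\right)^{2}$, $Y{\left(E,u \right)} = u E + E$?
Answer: $\frac{90455}{26} \approx 3479.0$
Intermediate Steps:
$Y{\left(E,u \right)} = E + E u$ ($Y{\left(E,u \right)} = E u + E = E + E u$)
$W = 60$ ($W = 12 + 3 \left(- 5 \left(1 + 1\right) + 6\right)^{2} = 12 + 3 \left(\left(-5\right) 2 + 6\right)^{2} = 12 + 3 \left(-10 + 6\right)^{2} = 12 + 3 \left(-4\right)^{2} = 12 + 3 \cdot 16 = 12 + 48 = 60$)
$Q = 4740$ ($Q = 60 \cdot 79 = 4740$)
$\left(1 \cdot \frac{1}{24} + \frac{18}{26}\right) Q = \left(1 \cdot \frac{1}{24} + \frac{18}{26}\right) 4740 = \left(1 \cdot \frac{1}{24} + 18 \cdot \frac{1}{26}\right) 4740 = \left(\frac{1}{24} + \frac{9}{13}\right) 4740 = \frac{229}{312} \cdot 4740 = \frac{90455}{26}$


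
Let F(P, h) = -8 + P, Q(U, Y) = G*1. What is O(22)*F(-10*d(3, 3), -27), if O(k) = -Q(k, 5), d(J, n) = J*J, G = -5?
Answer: -490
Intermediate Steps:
Q(U, Y) = -5 (Q(U, Y) = -5*1 = -5)
d(J, n) = J**2
O(k) = 5 (O(k) = -1*(-5) = 5)
O(22)*F(-10*d(3, 3), -27) = 5*(-8 - 10*3**2) = 5*(-8 - 10*9) = 5*(-8 - 90) = 5*(-98) = -490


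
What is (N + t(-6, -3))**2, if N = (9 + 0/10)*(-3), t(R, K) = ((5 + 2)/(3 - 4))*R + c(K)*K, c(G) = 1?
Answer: 144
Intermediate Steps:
t(R, K) = K - 7*R (t(R, K) = ((5 + 2)/(3 - 4))*R + 1*K = (7/(-1))*R + K = (7*(-1))*R + K = -7*R + K = K - 7*R)
N = -27 (N = (9 + 0*(1/10))*(-3) = (9 + 0)*(-3) = 9*(-3) = -27)
(N + t(-6, -3))**2 = (-27 + (-3 - 7*(-6)))**2 = (-27 + (-3 + 42))**2 = (-27 + 39)**2 = 12**2 = 144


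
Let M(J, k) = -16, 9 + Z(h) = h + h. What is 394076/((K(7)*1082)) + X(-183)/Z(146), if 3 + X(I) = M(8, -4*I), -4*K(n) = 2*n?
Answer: -111595461/1071721 ≈ -104.13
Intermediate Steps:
Z(h) = -9 + 2*h (Z(h) = -9 + (h + h) = -9 + 2*h)
K(n) = -n/2
X(I) = -19 (X(I) = -3 - 16 = -19)
394076/((K(7)*1082)) + X(-183)/Z(146) = 394076/((-½*7*1082)) - 19/(-9 + 2*146) = 394076/((-7/2*1082)) - 19/(-9 + 292) = 394076/(-3787) - 19/283 = 394076*(-1/3787) - 19*1/283 = -394076/3787 - 19/283 = -111595461/1071721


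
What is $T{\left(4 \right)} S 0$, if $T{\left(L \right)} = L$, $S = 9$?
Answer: $0$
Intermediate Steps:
$T{\left(4 \right)} S 0 = 4 \cdot 9 \cdot 0 = 36 \cdot 0 = 0$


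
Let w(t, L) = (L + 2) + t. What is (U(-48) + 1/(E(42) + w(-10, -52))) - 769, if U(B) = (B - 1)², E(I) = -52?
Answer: 182783/112 ≈ 1632.0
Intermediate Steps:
w(t, L) = 2 + L + t (w(t, L) = (2 + L) + t = 2 + L + t)
U(B) = (-1 + B)²
(U(-48) + 1/(E(42) + w(-10, -52))) - 769 = ((-1 - 48)² + 1/(-52 + (2 - 52 - 10))) - 769 = ((-49)² + 1/(-52 - 60)) - 769 = (2401 + 1/(-112)) - 769 = (2401 - 1/112) - 769 = 268911/112 - 769 = 182783/112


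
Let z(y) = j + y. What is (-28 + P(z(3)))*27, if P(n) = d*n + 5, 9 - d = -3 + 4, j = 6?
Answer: 1323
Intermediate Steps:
d = 8 (d = 9 - (-3 + 4) = 9 - 1*1 = 9 - 1 = 8)
z(y) = 6 + y
P(n) = 5 + 8*n (P(n) = 8*n + 5 = 5 + 8*n)
(-28 + P(z(3)))*27 = (-28 + (5 + 8*(6 + 3)))*27 = (-28 + (5 + 8*9))*27 = (-28 + (5 + 72))*27 = (-28 + 77)*27 = 49*27 = 1323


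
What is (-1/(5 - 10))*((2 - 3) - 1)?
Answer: -⅖ ≈ -0.40000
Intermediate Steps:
(-1/(5 - 10))*((2 - 3) - 1) = (-1/(-5))*(-1 - 1) = -1*(-⅕)*(-2) = (⅕)*(-2) = -⅖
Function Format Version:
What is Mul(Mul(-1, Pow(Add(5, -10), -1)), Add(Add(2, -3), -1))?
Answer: Rational(-2, 5) ≈ -0.40000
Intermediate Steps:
Mul(Mul(-1, Pow(Add(5, -10), -1)), Add(Add(2, -3), -1)) = Mul(Mul(-1, Pow(-5, -1)), Add(-1, -1)) = Mul(Mul(-1, Rational(-1, 5)), -2) = Mul(Rational(1, 5), -2) = Rational(-2, 5)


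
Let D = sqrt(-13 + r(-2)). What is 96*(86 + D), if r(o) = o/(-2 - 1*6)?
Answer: 8256 + 48*I*sqrt(51) ≈ 8256.0 + 342.79*I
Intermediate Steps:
r(o) = -o/8 (r(o) = o/(-2 - 6) = o/(-8) = o*(-1/8) = -o/8)
D = I*sqrt(51)/2 (D = sqrt(-13 - 1/8*(-2)) = sqrt(-13 + 1/4) = sqrt(-51/4) = I*sqrt(51)/2 ≈ 3.5707*I)
96*(86 + D) = 96*(86 + I*sqrt(51)/2) = 8256 + 48*I*sqrt(51)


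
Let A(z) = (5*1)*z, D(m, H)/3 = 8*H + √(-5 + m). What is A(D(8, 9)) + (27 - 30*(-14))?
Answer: 1527 + 15*√3 ≈ 1553.0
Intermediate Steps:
D(m, H) = 3*√(-5 + m) + 24*H (D(m, H) = 3*(8*H + √(-5 + m)) = 3*(√(-5 + m) + 8*H) = 3*√(-5 + m) + 24*H)
A(z) = 5*z
A(D(8, 9)) + (27 - 30*(-14)) = 5*(3*√(-5 + 8) + 24*9) + (27 - 30*(-14)) = 5*(3*√3 + 216) + (27 + 420) = 5*(216 + 3*√3) + 447 = (1080 + 15*√3) + 447 = 1527 + 15*√3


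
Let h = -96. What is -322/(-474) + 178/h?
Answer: -1485/1264 ≈ -1.1748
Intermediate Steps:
-322/(-474) + 178/h = -322/(-474) + 178/(-96) = -322*(-1/474) + 178*(-1/96) = 161/237 - 89/48 = -1485/1264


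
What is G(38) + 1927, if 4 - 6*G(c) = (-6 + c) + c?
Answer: 1916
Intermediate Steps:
G(c) = 5/3 - c/3 (G(c) = ⅔ - ((-6 + c) + c)/6 = ⅔ - (-6 + 2*c)/6 = ⅔ + (1 - c/3) = 5/3 - c/3)
G(38) + 1927 = (5/3 - ⅓*38) + 1927 = (5/3 - 38/3) + 1927 = -11 + 1927 = 1916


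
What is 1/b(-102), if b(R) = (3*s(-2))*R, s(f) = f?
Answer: 1/612 ≈ 0.0016340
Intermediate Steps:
b(R) = -6*R (b(R) = (3*(-2))*R = -6*R)
1/b(-102) = 1/(-6*(-102)) = 1/612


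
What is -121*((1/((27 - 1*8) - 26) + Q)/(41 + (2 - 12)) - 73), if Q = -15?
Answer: 1929587/217 ≈ 8892.1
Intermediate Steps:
-121*((1/((27 - 1*8) - 26) + Q)/(41 + (2 - 12)) - 73) = -121*((1/((27 - 1*8) - 26) - 15)/(41 + (2 - 12)) - 73) = -121*((1/((27 - 8) - 26) - 15)/(41 - 10) - 73) = -121*((1/(19 - 26) - 15)/31 - 73) = -121*((1/(-7) - 15)*(1/31) - 73) = -121*((-⅐ - 15)*(1/31) - 73) = -121*(-106/7*1/31 - 73) = -121*(-106/217 - 73) = -121*(-15947/217) = 1929587/217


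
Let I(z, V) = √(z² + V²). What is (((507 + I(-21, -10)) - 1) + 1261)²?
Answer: (1767 + √541)² ≈ 3.2050e+6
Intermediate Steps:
I(z, V) = √(V² + z²)
(((507 + I(-21, -10)) - 1) + 1261)² = (((507 + √((-10)² + (-21)²)) - 1) + 1261)² = (((507 + √(100 + 441)) - 1) + 1261)² = (((507 + √541) - 1) + 1261)² = ((506 + √541) + 1261)² = (1767 + √541)²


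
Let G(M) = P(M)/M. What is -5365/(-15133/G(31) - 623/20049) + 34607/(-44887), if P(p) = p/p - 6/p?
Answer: -9969619621694209/13087652020844444 ≈ -0.76176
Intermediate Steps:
P(p) = 1 - 6/p
G(M) = (-6 + M)/M**2 (G(M) = ((-6 + M)/M)/M = (-6 + M)/M**2)
-5365/(-15133/G(31) - 623/20049) + 34607/(-44887) = -5365/(-15133*961/(-6 + 31) - 623/20049) + 34607/(-44887) = -5365/(-15133/((1/961)*25) - 623*1/20049) + 34607*(-1/44887) = -5365/(-15133/25/961 - 623/20049) - 34607/44887 = -5365/(-15133*961/25 - 623/20049) - 34607/44887 = -5365/(-14542813/25 - 623/20049) - 34607/44887 = -5365/(-291568873412/501225) - 34607/44887 = -5365*(-501225/291568873412) - 34607/44887 = 2689072125/291568873412 - 34607/44887 = -9969619621694209/13087652020844444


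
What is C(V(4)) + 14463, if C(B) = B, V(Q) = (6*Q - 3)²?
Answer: 14904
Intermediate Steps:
V(Q) = (-3 + 6*Q)²
C(V(4)) + 14463 = 9*(-1 + 2*4)² + 14463 = 9*(-1 + 8)² + 14463 = 9*7² + 14463 = 9*49 + 14463 = 441 + 14463 = 14904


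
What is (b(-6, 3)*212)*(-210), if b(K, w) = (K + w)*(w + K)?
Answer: -400680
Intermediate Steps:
b(K, w) = (K + w)**2 (b(K, w) = (K + w)*(K + w) = (K + w)**2)
(b(-6, 3)*212)*(-210) = ((-6 + 3)**2*212)*(-210) = ((-3)**2*212)*(-210) = (9*212)*(-210) = 1908*(-210) = -400680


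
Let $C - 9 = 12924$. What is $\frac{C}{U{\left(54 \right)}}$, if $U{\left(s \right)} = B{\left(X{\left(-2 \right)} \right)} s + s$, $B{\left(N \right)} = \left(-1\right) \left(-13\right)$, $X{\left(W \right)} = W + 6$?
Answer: $\frac{479}{28} \approx 17.107$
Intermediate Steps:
$C = 12933$ ($C = 9 + 12924 = 12933$)
$X{\left(W \right)} = 6 + W$
$B{\left(N \right)} = 13$
$U{\left(s \right)} = 14 s$ ($U{\left(s \right)} = 13 s + s = 14 s$)
$\frac{C}{U{\left(54 \right)}} = \frac{12933}{14 \cdot 54} = \frac{12933}{756} = 12933 \cdot \frac{1}{756} = \frac{479}{28}$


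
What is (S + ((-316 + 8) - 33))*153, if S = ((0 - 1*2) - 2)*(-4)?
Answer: -49725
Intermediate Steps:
S = 16 (S = ((0 - 2) - 2)*(-4) = (-2 - 2)*(-4) = -4*(-4) = 16)
(S + ((-316 + 8) - 33))*153 = (16 + ((-316 + 8) - 33))*153 = (16 + (-308 - 33))*153 = (16 - 341)*153 = -325*153 = -49725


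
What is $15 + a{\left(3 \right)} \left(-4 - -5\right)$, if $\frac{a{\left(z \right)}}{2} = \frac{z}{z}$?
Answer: $17$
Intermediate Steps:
$a{\left(z \right)} = 2$ ($a{\left(z \right)} = 2 \frac{z}{z} = 2 \cdot 1 = 2$)
$15 + a{\left(3 \right)} \left(-4 - -5\right) = 15 + 2 \left(-4 - -5\right) = 15 + 2 \left(-4 + 5\right) = 15 + 2 \cdot 1 = 15 + 2 = 17$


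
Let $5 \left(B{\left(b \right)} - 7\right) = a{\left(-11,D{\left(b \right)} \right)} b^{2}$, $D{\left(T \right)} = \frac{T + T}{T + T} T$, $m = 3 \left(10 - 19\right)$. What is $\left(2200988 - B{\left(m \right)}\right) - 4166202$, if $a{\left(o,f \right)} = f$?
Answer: $- \frac{9806422}{5} \approx -1.9613 \cdot 10^{6}$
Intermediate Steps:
$m = -27$ ($m = 3 \left(-9\right) = -27$)
$D{\left(T \right)} = T$ ($D{\left(T \right)} = \frac{2 T}{2 T} T = 2 T \frac{1}{2 T} T = 1 T = T$)
$B{\left(b \right)} = 7 + \frac{b^{3}}{5}$ ($B{\left(b \right)} = 7 + \frac{b b^{2}}{5} = 7 + \frac{b^{3}}{5}$)
$\left(2200988 - B{\left(m \right)}\right) - 4166202 = \left(2200988 - \left(7 + \frac{\left(-27\right)^{3}}{5}\right)\right) - 4166202 = \left(2200988 - \left(7 + \frac{1}{5} \left(-19683\right)\right)\right) - 4166202 = \left(2200988 - \left(7 - \frac{19683}{5}\right)\right) - 4166202 = \left(2200988 - - \frac{19648}{5}\right) - 4166202 = \left(2200988 + \frac{19648}{5}\right) - 4166202 = \frac{11024588}{5} - 4166202 = - \frac{9806422}{5}$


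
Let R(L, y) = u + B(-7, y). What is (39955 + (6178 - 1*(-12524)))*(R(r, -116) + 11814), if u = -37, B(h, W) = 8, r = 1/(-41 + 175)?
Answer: 691272745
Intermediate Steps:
r = 1/134 ≈ 0.0074627
R(L, y) = -29 (R(L, y) = -37 + 8 = -29)
(39955 + (6178 - 1*(-12524)))*(R(r, -116) + 11814) = (39955 + (6178 - 1*(-12524)))*(-29 + 11814) = (39955 + (6178 + 12524))*11785 = (39955 + 18702)*11785 = 58657*11785 = 691272745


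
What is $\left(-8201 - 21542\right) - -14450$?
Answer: $-15293$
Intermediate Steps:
$\left(-8201 - 21542\right) - -14450 = -29743 + 14450 = -15293$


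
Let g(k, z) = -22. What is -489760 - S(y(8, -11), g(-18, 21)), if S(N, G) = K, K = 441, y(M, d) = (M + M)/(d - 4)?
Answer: -490201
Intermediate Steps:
y(M, d) = 2*M/(-4 + d) (y(M, d) = (2*M)/(-4 + d) = 2*M/(-4 + d))
S(N, G) = 441
-489760 - S(y(8, -11), g(-18, 21)) = -489760 - 1*441 = -489760 - 441 = -490201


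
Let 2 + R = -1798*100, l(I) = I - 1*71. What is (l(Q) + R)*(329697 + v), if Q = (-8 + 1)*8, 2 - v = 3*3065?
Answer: -57667964216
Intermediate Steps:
v = -9193 (v = 2 - 3*3065 = 2 - 1*9195 = 2 - 9195 = -9193)
Q = -56 (Q = -7*8 = -56)
l(I) = -71 + I (l(I) = I - 71 = -71 + I)
R = -179802 (R = -2 - 1798*100 = -2 - 179800 = -179802)
(l(Q) + R)*(329697 + v) = ((-71 - 56) - 179802)*(329697 - 9193) = (-127 - 179802)*320504 = -179929*320504 = -57667964216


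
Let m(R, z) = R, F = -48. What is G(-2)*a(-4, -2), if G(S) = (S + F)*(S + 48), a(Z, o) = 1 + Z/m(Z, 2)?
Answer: -4600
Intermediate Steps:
a(Z, o) = 2 (a(Z, o) = 1 + Z/Z = 1 + 1 = 2)
G(S) = (-48 + S)*(48 + S) (G(S) = (S - 48)*(S + 48) = (-48 + S)*(48 + S))
G(-2)*a(-4, -2) = (-2304 + (-2)²)*2 = (-2304 + 4)*2 = -2300*2 = -4600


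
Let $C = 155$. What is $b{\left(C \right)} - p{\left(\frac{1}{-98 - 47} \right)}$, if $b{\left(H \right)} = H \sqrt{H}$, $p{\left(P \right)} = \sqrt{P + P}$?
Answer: $155 \sqrt{155} - \frac{i \sqrt{290}}{145} \approx 1929.7 - 0.11744 i$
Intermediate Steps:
$p{\left(P \right)} = \sqrt{2} \sqrt{P}$ ($p{\left(P \right)} = \sqrt{2 P} = \sqrt{2} \sqrt{P}$)
$b{\left(H \right)} = H^{\frac{3}{2}}$
$b{\left(C \right)} - p{\left(\frac{1}{-98 - 47} \right)} = 155^{\frac{3}{2}} - \sqrt{2} \sqrt{\frac{1}{-98 - 47}} = 155 \sqrt{155} - \sqrt{2} \sqrt{\frac{1}{-145}} = 155 \sqrt{155} - \sqrt{2} \sqrt{- \frac{1}{145}} = 155 \sqrt{155} - \sqrt{2} \frac{i \sqrt{145}}{145} = 155 \sqrt{155} - \frac{i \sqrt{290}}{145}$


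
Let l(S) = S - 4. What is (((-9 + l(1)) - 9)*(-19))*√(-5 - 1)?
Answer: 399*I*√6 ≈ 977.35*I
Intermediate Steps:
l(S) = -4 + S
(((-9 + l(1)) - 9)*(-19))*√(-5 - 1) = (((-9 + (-4 + 1)) - 9)*(-19))*√(-5 - 1) = (((-9 - 3) - 9)*(-19))*√(-6) = ((-12 - 9)*(-19))*(I*√6) = (-21*(-19))*(I*√6) = 399*(I*√6) = 399*I*√6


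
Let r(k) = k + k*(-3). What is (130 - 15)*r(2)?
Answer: -460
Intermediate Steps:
r(k) = -2*k (r(k) = k - 3*k = -2*k)
(130 - 15)*r(2) = (130 - 15)*(-2*2) = 115*(-4) = -460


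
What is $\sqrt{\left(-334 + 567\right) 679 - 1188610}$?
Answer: $i \sqrt{1030403} \approx 1015.1 i$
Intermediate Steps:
$\sqrt{\left(-334 + 567\right) 679 - 1188610} = \sqrt{233 \cdot 679 - 1188610} = \sqrt{158207 - 1188610} = \sqrt{-1030403} = i \sqrt{1030403}$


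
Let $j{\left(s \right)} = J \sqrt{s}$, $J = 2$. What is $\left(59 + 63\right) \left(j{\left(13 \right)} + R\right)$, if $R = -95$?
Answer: $-11590 + 244 \sqrt{13} \approx -10710.0$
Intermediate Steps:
$j{\left(s \right)} = 2 \sqrt{s}$
$\left(59 + 63\right) \left(j{\left(13 \right)} + R\right) = \left(59 + 63\right) \left(2 \sqrt{13} - 95\right) = 122 \left(-95 + 2 \sqrt{13}\right) = -11590 + 244 \sqrt{13}$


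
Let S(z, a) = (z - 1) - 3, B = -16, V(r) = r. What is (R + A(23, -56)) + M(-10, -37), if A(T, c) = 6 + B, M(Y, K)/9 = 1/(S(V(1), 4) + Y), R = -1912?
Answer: -24995/13 ≈ -1922.7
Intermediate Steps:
S(z, a) = -4 + z (S(z, a) = (-1 + z) - 3 = -4 + z)
M(Y, K) = 9/(-3 + Y) (M(Y, K) = 9/((-4 + 1) + Y) = 9/(-3 + Y))
A(T, c) = -10 (A(T, c) = 6 - 16 = -10)
(R + A(23, -56)) + M(-10, -37) = (-1912 - 10) + 9/(-3 - 10) = -1922 + 9/(-13) = -1922 + 9*(-1/13) = -1922 - 9/13 = -24995/13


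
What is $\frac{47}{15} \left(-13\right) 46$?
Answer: $- \frac{28106}{15} \approx -1873.7$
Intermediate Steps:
$\frac{47}{15} \left(-13\right) 46 = \left(- \frac{611}{15}\right) 46 = - \frac{28106}{15}$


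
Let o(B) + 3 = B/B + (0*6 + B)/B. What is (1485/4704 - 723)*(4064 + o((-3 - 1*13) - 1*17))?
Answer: -4604065647/1568 ≈ -2.9363e+6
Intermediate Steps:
o(B) = -1 (o(B) = -3 + (B/B + (0*6 + B)/B) = -3 + (1 + (0 + B)/B) = -3 + (1 + B/B) = -3 + (1 + 1) = -3 + 2 = -1)
(1485/4704 - 723)*(4064 + o((-3 - 1*13) - 1*17)) = (1485/4704 - 723)*(4064 - 1) = (1485*(1/4704) - 723)*4063 = (495/1568 - 723)*4063 = -1133169/1568*4063 = -4604065647/1568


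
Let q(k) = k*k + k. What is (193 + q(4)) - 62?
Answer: 151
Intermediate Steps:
q(k) = k + k**2 (q(k) = k**2 + k = k + k**2)
(193 + q(4)) - 62 = (193 + 4*(1 + 4)) - 62 = (193 + 4*5) - 62 = (193 + 20) - 62 = 213 - 62 = 151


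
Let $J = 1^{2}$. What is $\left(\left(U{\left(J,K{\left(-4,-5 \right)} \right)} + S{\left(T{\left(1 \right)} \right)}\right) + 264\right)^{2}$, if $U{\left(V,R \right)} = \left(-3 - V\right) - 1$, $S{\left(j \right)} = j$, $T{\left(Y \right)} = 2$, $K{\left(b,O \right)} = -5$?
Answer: $68121$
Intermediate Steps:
$J = 1$
$U{\left(V,R \right)} = -4 - V$
$\left(\left(U{\left(J,K{\left(-4,-5 \right)} \right)} + S{\left(T{\left(1 \right)} \right)}\right) + 264\right)^{2} = \left(\left(\left(-4 - 1\right) + 2\right) + 264\right)^{2} = \left(\left(-5 + 2\right) + 264\right)^{2} = \left(-3 + 264\right)^{2} = 261^{2} = 68121$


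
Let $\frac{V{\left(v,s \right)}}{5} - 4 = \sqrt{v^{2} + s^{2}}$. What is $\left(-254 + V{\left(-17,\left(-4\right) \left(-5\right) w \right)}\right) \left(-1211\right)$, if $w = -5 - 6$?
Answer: $283374 - 6055 \sqrt{48689} \approx -1.0527 \cdot 10^{6}$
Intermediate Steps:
$w = -11$ ($w = -5 - 6 = -11$)
$V{\left(v,s \right)} = 20 + 5 \sqrt{s^{2} + v^{2}}$ ($V{\left(v,s \right)} = 20 + 5 \sqrt{v^{2} + s^{2}} = 20 + 5 \sqrt{s^{2} + v^{2}}$)
$\left(-254 + V{\left(-17,\left(-4\right) \left(-5\right) w \right)}\right) \left(-1211\right) = \left(-254 + \left(20 + 5 \sqrt{\left(\left(-4\right) \left(-5\right) \left(-11\right)\right)^{2} + \left(-17\right)^{2}}\right)\right) \left(-1211\right) = \left(-254 + \left(20 + 5 \sqrt{\left(20 \left(-11\right)\right)^{2} + 289}\right)\right) \left(-1211\right) = \left(-254 + \left(20 + 5 \sqrt{\left(-220\right)^{2} + 289}\right)\right) \left(-1211\right) = \left(-254 + \left(20 + 5 \sqrt{48400 + 289}\right)\right) \left(-1211\right) = \left(-254 + \left(20 + 5 \sqrt{48689}\right)\right) \left(-1211\right) = \left(-234 + 5 \sqrt{48689}\right) \left(-1211\right) = 283374 - 6055 \sqrt{48689}$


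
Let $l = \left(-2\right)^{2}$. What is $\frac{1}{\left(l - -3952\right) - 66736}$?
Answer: $- \frac{1}{62780} \approx -1.5929 \cdot 10^{-5}$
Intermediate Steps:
$l = 4$
$\frac{1}{\left(l - -3952\right) - 66736} = \frac{1}{\left(4 - -3952\right) - 66736} = \frac{1}{\left(4 + 3952\right) - 66736} = \frac{1}{3956 - 66736} = \frac{1}{-62780} = - \frac{1}{62780}$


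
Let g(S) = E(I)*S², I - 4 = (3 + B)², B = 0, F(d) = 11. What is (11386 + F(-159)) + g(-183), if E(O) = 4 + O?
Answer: 580710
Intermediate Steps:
I = 13 (I = 4 + (3 + 0)² = 4 + 3² = 4 + 9 = 13)
g(S) = 17*S² (g(S) = (4 + 13)*S² = 17*S²)
(11386 + F(-159)) + g(-183) = (11386 + 11) + 17*(-183)² = 11397 + 17*33489 = 11397 + 569313 = 580710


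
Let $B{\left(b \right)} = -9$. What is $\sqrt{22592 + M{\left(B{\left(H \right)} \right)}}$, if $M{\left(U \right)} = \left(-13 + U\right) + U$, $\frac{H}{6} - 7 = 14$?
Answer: $\sqrt{22561} \approx 150.2$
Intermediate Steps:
$H = 126$ ($H = 42 + 6 \cdot 14 = 42 + 84 = 126$)
$M{\left(U \right)} = -13 + 2 U$
$\sqrt{22592 + M{\left(B{\left(H \right)} \right)}} = \sqrt{22592 + \left(-13 + 2 \left(-9\right)\right)} = \sqrt{22592 - 31} = \sqrt{22561}$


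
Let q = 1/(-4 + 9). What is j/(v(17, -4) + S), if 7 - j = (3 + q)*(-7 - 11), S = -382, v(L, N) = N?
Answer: -323/1930 ≈ -0.16736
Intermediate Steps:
q = ⅕ (q = 1/5 = ⅕ ≈ 0.20000)
j = 323/5 (j = 7 - (3 + ⅕)*(-7 - 11) = 7 - 16*(-18)/5 = 7 - 1*(-288/5) = 7 + 288/5 = 323/5 ≈ 64.600)
j/(v(17, -4) + S) = 323/(5*(-4 - 382)) = (323/5)/(-386) = (323/5)*(-1/386) = -323/1930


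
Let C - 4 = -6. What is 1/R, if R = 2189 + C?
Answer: 1/2187 ≈ 0.00045725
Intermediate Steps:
C = -2 (C = 4 - 6 = -2)
R = 2187 (R = 2189 - 2 = 2187)
1/R = 1/2187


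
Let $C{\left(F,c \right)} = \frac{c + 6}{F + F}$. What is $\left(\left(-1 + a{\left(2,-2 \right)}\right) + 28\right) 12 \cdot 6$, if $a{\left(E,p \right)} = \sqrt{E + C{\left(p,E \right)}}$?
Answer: $1944$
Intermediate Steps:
$C{\left(F,c \right)} = \frac{6 + c}{2 F}$
$a{\left(E,p \right)} = \sqrt{E + \frac{6 + E}{2 p}}$
$\left(\left(-1 + a{\left(2,-2 \right)}\right) + 28\right) 12 \cdot 6 = \left(\left(-1 + \sqrt{2 + \frac{6 + 2}{2 \left(-2\right)}}\right) + 28\right) 12 \cdot 6 = \left(\left(-1 + \sqrt{2 + \frac{1}{2} \left(- \frac{1}{2}\right) 8}\right) + 28\right) 12 \cdot 6 = \left(\left(-1 + \sqrt{2 - 2}\right) + 28\right) 12 \cdot 6 = \left(\left(-1 + \sqrt{0}\right) + 28\right) 12 \cdot 6 = \left(\left(-1 + 0\right) + 28\right) 12 \cdot 6 = \left(-1 + 28\right) 12 \cdot 6 = 27 \cdot 12 \cdot 6 = 324 \cdot 6 = 1944$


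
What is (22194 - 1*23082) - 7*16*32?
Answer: -4472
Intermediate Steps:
(22194 - 1*23082) - 7*16*32 = (22194 - 23082) - 112*32 = -888 - 3584 = -4472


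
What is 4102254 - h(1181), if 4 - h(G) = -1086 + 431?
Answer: 4101595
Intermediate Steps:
h(G) = 659 (h(G) = 4 - (-1086 + 431) = 4 - 1*(-655) = 4 + 655 = 659)
4102254 - h(1181) = 4102254 - 1*659 = 4102254 - 659 = 4101595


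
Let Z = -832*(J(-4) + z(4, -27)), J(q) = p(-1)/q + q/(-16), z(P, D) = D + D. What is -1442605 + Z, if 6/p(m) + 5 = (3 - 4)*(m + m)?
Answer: -1398301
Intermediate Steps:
p(m) = 6/(-5 - 2*m) (p(m) = 6/(-5 + (3 - 4)*(m + m)) = 6/(-5 - 2*m))
z(P, D) = 2*D
J(q) = -2/q - q/16 (J(q) = (-6/(5 + 2*(-1)))/q + q/(-16) = (-6/(5 - 2))/q + q*(-1/16) = (-6/3)/q - q/16 = (-6*⅓)/q - q/16 = -2/q - q/16)
Z = 44304 (Z = -832*((-2/(-4) - 1/16*(-4)) + 2*(-27)) = -832*((-2*(-¼) + ¼) - 54) = -832*((½ + ¼) - 54) = -832*(¾ - 54) = -832*(-213/4) = 44304)
-1442605 + Z = -1442605 + 44304 = -1398301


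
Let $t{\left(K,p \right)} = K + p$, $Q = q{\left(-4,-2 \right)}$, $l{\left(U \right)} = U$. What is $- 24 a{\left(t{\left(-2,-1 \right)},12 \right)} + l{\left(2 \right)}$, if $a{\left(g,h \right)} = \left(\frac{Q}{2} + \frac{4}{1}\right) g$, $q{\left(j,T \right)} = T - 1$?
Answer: $182$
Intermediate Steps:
$q{\left(j,T \right)} = -1 + T$ ($q{\left(j,T \right)} = T - 1 = -1 + T$)
$Q = -3$ ($Q = -1 - 2 = -3$)
$a{\left(g,h \right)} = \frac{5 g}{2}$ ($a{\left(g,h \right)} = \left(- \frac{3}{2} + \frac{4}{1}\right) g = \left(\left(-3\right) \frac{1}{2} + 4 \cdot 1\right) g = \left(- \frac{3}{2} + 4\right) g = \frac{5 g}{2}$)
$- 24 a{\left(t{\left(-2,-1 \right)},12 \right)} + l{\left(2 \right)} = - 24 \frac{5 \left(-2 - 1\right)}{2} + 2 = - 24 \cdot \frac{5}{2} \left(-3\right) + 2 = \left(-24\right) \left(- \frac{15}{2}\right) + 2 = 180 + 2 = 182$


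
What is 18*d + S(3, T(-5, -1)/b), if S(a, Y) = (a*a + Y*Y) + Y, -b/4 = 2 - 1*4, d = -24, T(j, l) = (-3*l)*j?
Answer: -26967/64 ≈ -421.36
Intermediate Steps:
T(j, l) = -3*j*l
b = 8 (b = -4*(2 - 1*4) = -4*(2 - 4) = -4*(-2) = 8)
S(a, Y) = Y + Y² + a² (S(a, Y) = (a² + Y²) + Y = (Y² + a²) + Y = Y + Y² + a²)
18*d + S(3, T(-5, -1)/b) = 18*(-24) + (-3*(-5)*(-1)/8 + (-3*(-5)*(-1)/8)² + 3²) = -432 + (-15*⅛ + (-15*⅛)² + 9) = -432 + (-15/8 + (-15/8)² + 9) = -432 + (-15/8 + 225/64 + 9) = -432 + 681/64 = -26967/64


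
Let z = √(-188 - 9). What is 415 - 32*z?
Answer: 415 - 32*I*√197 ≈ 415.0 - 449.14*I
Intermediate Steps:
z = I*√197 (z = √(-197) = I*√197 ≈ 14.036*I)
415 - 32*z = 415 - 32*I*√197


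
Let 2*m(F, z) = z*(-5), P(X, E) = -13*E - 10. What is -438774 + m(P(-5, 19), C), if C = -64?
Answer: -438614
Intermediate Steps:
P(X, E) = -10 - 13*E
m(F, z) = -5*z/2 (m(F, z) = (z*(-5))/2 = (-5*z)/2 = -5*z/2)
-438774 + m(P(-5, 19), C) = -438774 - 5/2*(-64) = -438774 + 160 = -438614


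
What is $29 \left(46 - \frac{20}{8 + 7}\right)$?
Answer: $\frac{3886}{3} \approx 1295.3$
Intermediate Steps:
$29 \left(46 - \frac{20}{8 + 7}\right) = 29 \left(46 - \frac{20}{15}\right) = 29 \left(46 - \frac{4}{3}\right) = 29 \cdot \frac{134}{3} = \frac{3886}{3}$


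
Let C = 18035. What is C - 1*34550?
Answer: -16515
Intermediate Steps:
C - 1*34550 = 18035 - 1*34550 = 18035 - 34550 = -16515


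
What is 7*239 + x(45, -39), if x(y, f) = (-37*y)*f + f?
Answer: 66569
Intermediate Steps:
x(y, f) = f - 37*f*y (x(y, f) = -37*f*y + f = f - 37*f*y)
7*239 + x(45, -39) = 7*239 - 39*(1 - 37*45) = 1673 - 39*(1 - 1665) = 1673 - 39*(-1664) = 1673 + 64896 = 66569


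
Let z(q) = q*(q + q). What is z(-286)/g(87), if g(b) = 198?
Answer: 7436/9 ≈ 826.22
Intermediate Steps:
z(q) = 2*q² (z(q) = q*(2*q) = 2*q²)
z(-286)/g(87) = (2*(-286)²)/198 = (2*81796)*(1/198) = 163592*(1/198) = 7436/9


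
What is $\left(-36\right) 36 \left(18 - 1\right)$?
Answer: $-22032$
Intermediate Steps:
$\left(-36\right) 36 \left(18 - 1\right) = \left(-1296\right) 17 = -22032$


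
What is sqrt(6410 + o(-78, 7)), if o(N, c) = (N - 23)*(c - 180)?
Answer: sqrt(23883) ≈ 154.54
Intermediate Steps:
o(N, c) = (-180 + c)*(-23 + N) (o(N, c) = (-23 + N)*(-180 + c) = (-180 + c)*(-23 + N))
sqrt(6410 + o(-78, 7)) = sqrt(6410 + (4140 - 180*(-78) - 23*7 - 78*7)) = sqrt(6410 + (4140 + 14040 - 161 - 546)) = sqrt(6410 + 17473) = sqrt(23883)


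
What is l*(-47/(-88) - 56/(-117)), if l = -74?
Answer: -385799/5148 ≈ -74.942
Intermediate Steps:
l*(-47/(-88) - 56/(-117)) = -74*(-47/(-88) - 56/(-117)) = -74*(-47*(-1/88) - 56*(-1/117)) = -74*(47/88 + 56/117) = -74*10427/10296 = -385799/5148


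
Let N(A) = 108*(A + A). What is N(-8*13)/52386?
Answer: -3744/8731 ≈ -0.42882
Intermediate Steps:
N(A) = 216*A (N(A) = 108*(2*A) = 216*A)
N(-8*13)/52386 = (216*(-8*13))/52386 = (216*(-104))*(1/52386) = -22464*1/52386 = -3744/8731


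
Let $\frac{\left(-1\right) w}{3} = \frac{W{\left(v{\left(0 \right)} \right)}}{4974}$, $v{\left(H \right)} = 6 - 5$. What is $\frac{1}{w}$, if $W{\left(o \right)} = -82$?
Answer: $\frac{829}{41} \approx 20.22$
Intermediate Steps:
$v{\left(H \right)} = 1$
$w = \frac{41}{829}$ ($w = - 3 \left(- \frac{82}{4974}\right) = - 3 \left(\left(-82\right) \frac{1}{4974}\right) = \left(-3\right) \left(- \frac{41}{2487}\right) = \frac{41}{829} \approx 0.049457$)
$\frac{1}{w} = \frac{1}{\frac{41}{829}} = \frac{829}{41}$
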